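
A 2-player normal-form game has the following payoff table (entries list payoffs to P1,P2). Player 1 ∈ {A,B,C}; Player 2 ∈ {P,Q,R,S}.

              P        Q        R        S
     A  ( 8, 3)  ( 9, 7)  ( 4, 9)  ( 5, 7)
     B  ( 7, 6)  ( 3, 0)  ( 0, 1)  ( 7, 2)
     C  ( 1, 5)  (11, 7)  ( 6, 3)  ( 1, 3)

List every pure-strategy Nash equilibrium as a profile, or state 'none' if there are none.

PSNE = {(C,Q)}

(A,P): not NE [P2→R gives 9>3]
(A,Q): not NE [P1→C gives 11>9; P2→R gives 9>7]
(A,R): not NE [P1→C gives 6>4]
(A,S): not NE [P1→B gives 7>5; P2→R gives 9>7]
(B,P): not NE [P1→A gives 8>7]
(B,Q): not NE [P1→C gives 11>3; P2→P gives 6>0]
(B,R): not NE [P1→C gives 6>0; P2→P gives 6>1]
(B,S): not NE [P2→P gives 6>2]
(C,P): not NE [P1→A gives 8>1; P2→Q gives 7>5]
(C,Q): NE
(C,R): not NE [P2→Q gives 7>3]
(C,S): not NE [P1→B gives 7>1; P2→Q gives 7>3]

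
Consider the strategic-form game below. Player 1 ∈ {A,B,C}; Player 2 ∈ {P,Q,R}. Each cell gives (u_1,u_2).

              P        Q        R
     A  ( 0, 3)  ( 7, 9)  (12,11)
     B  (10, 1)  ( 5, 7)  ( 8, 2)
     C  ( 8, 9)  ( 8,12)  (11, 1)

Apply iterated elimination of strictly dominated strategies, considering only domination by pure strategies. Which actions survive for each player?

P2 drop P (Q beats it: A:9>3 B:7>1 C:12>9)
P1 drop B (A beats it: Q:7>5 R:12>8)
P1→{A,C} P2→{Q,R}

IESDS → P1:{A,C} P2:{Q,R}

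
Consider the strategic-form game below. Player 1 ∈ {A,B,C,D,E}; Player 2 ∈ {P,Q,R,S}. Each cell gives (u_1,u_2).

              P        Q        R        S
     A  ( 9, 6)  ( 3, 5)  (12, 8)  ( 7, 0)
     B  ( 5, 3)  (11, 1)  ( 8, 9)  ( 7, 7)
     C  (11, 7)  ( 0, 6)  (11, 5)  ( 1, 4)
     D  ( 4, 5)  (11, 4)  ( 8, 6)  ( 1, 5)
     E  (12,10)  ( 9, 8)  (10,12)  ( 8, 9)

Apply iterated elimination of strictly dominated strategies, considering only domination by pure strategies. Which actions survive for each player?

IESDS → P1:{A,C,E} P2:{P,R}

P2 drop Q (P beats it: A:6>5 B:3>1 C:7>6 D:5>4 E:10>8)
P1 drop B (E beats it: P:12>5 R:10>8 S:8>7)
P1 drop D (A beats it: P:9>4 R:12>8 S:7>1)
P2 drop S (P beats it: A:6>0 C:7>4 E:10>9)
P1→{A,C,E} P2→{P,R}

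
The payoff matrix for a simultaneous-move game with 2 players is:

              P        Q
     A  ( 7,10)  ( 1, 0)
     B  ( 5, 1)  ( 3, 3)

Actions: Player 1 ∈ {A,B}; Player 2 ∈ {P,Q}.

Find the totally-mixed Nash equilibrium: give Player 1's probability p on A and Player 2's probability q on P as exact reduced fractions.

(p,q) = (1/6, 1/2)

P1 indiff ⇒ q·7+(1-q)·1 = q·5+(1-q)·3 ⇒ q(2) = (1-q)(2) ⇒ q = 1/2
P2 indiff ⇒ p·10+(1-p)·1 = p·0+(1-p)·3 ⇒ p(10) = (1-p)(2) ⇒ p = 1/6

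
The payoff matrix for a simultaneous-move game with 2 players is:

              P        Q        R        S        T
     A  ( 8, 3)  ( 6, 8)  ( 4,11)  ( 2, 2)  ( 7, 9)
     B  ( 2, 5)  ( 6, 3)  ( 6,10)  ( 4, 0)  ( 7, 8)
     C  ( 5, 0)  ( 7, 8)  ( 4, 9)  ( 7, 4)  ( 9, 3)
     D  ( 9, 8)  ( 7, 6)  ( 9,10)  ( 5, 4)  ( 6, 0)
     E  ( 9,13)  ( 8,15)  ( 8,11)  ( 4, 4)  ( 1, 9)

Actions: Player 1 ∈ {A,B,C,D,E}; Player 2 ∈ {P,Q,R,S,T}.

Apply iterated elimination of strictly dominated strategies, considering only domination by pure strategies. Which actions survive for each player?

Remaining: P1:{D,E} P2:{P,Q,R}

P2 drop S (Q beats it: A:8>2 B:3>0 C:8>4 D:6>4 E:15>4)
P2 drop T (R beats it: A:11>9 B:10>8 C:9>3 D:10>0 E:11>9)
P1 drop A (D beats it: P:9>8 Q:7>6 R:9>4)
P1 drop B (D beats it: P:9>2 Q:7>6 R:9>6)
P1 drop C (E beats it: P:9>5 Q:8>7 R:8>4)
P1→{D,E} P2→{P,Q,R}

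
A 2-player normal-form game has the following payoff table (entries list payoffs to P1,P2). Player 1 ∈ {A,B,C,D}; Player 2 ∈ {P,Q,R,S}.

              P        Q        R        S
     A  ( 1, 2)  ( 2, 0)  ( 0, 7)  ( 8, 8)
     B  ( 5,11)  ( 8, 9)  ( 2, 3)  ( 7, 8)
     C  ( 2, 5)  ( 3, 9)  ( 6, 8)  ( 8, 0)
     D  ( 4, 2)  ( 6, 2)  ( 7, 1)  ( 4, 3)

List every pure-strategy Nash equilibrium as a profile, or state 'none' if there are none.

PSNE = {(A,S), (B,P)}

(A,P): not NE [P1→B gives 5>1; P2→S gives 8>2]
(A,Q): not NE [P1→B gives 8>2; P2→S gives 8>0]
(A,R): not NE [P1→D gives 7>0; P2→S gives 8>7]
(A,S): NE
(B,P): NE
(B,Q): not NE [P2→P gives 11>9]
(B,R): not NE [P1→D gives 7>2; P2→P gives 11>3]
(B,S): not NE [P1→C gives 8>7; P2→P gives 11>8]
(C,P): not NE [P1→B gives 5>2; P2→Q gives 9>5]
(C,Q): not NE [P1→B gives 8>3]
(C,R): not NE [P1→D gives 7>6; P2→Q gives 9>8]
(C,S): not NE [P2→Q gives 9>0]
(D,P): not NE [P1→B gives 5>4; P2→S gives 3>2]
(D,Q): not NE [P1→B gives 8>6; P2→S gives 3>2]
(D,R): not NE [P2→S gives 3>1]
(D,S): not NE [P1→C gives 8>4]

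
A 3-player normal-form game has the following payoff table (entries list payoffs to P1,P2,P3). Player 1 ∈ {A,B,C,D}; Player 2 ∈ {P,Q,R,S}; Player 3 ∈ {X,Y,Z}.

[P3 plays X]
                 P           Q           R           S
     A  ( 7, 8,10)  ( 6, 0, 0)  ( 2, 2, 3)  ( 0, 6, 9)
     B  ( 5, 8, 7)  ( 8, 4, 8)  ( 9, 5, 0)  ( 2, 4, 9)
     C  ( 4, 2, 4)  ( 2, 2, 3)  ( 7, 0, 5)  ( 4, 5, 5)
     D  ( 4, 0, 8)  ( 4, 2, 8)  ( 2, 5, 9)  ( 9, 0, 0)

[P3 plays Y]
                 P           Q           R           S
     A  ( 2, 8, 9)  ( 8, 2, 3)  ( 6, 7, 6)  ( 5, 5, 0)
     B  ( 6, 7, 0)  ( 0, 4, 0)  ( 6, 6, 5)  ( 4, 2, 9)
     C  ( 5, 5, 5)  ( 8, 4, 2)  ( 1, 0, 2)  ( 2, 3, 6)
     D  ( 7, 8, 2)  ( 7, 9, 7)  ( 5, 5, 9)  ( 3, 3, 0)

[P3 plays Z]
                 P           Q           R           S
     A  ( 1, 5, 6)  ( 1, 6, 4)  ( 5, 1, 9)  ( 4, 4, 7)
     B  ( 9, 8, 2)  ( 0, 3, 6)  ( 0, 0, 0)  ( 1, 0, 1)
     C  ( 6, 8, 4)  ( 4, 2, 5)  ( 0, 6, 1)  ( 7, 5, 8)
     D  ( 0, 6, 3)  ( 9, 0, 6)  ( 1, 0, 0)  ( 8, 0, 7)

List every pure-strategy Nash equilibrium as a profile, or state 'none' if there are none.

(A,P,X): NE
(A,P,Y): not NE [P1→D gives 7>2; P3→X gives 10>9]
(A,P,Z): not NE [P1→B gives 9>1; P2→Q gives 6>5; P3→X gives 10>6]
(A,Q,X): not NE [P1→B gives 8>6; P2→P gives 8>0; P3→Z gives 4>0]
(A,Q,Y): not NE [P2→P gives 8>2; P3→Z gives 4>3]
(A,Q,Z): not NE [P1→D gives 9>1]
(A,R,X): not NE [P1→B gives 9>2; P2→P gives 8>2; P3→Z gives 9>3]
(A,R,Y): not NE [P2→P gives 8>7; P3→Z gives 9>6]
(A,R,Z): not NE [P2→Q gives 6>1]
(A,S,X): not NE [P1→D gives 9>0; P2→P gives 8>6]
(A,S,Y): not NE [P2→P gives 8>5; P3→X gives 9>0]
(A,S,Z): not NE [P1→D gives 8>4; P2→Q gives 6>4; P3→X gives 9>7]
(B,P,X): not NE [P1→A gives 7>5]
(B,P,Y): not NE [P1→D gives 7>6; P3→X gives 7>0]
(B,P,Z): not NE [P3→X gives 7>2]
(B,Q,X): not NE [P2→P gives 8>4]
(B,Q,Y): not NE [P1→C gives 8>0; P2→P gives 7>4; P3→X gives 8>0]
(B,Q,Z): not NE [P1→D gives 9>0; P2→P gives 8>3; P3→X gives 8>6]
(B,R,X): not NE [P2→P gives 8>5; P3→Y gives 5>0]
(B,R,Y): not NE [P2→P gives 7>6]
(B,R,Z): not NE [P1→A gives 5>0; P2→P gives 8>0; P3→Y gives 5>0]
(B,S,X): not NE [P1→D gives 9>2; P2→P gives 8>4]
(B,S,Y): not NE [P1→A gives 5>4; P2→P gives 7>2]
(B,S,Z): not NE [P1→D gives 8>1; P2→P gives 8>0; P3→Y gives 9>1]
(C,P,X): not NE [P1→A gives 7>4; P2→S gives 5>2; P3→Y gives 5>4]
(C,P,Y): not NE [P1→D gives 7>5]
(C,P,Z): not NE [P1→B gives 9>6; P3→Y gives 5>4]
(C,Q,X): not NE [P1→B gives 8>2; P2→S gives 5>2; P3→Z gives 5>3]
(C,Q,Y): not NE [P2→P gives 5>4; P3→Z gives 5>2]
(C,Q,Z): not NE [P1→D gives 9>4; P2→P gives 8>2]
(C,R,X): not NE [P1→B gives 9>7; P2→S gives 5>0]
(C,R,Y): not NE [P1→B gives 6>1; P2→P gives 5>0; P3→X gives 5>2]
(C,R,Z): not NE [P1→A gives 5>0; P2→P gives 8>6; P3→X gives 5>1]
(C,S,X): not NE [P1→D gives 9>4; P3→Z gives 8>5]
(C,S,Y): not NE [P1→A gives 5>2; P2→P gives 5>3; P3→Z gives 8>6]
(C,S,Z): not NE [P1→D gives 8>7; P2→P gives 8>5]
(D,P,X): not NE [P1→A gives 7>4; P2→R gives 5>0]
(D,P,Y): not NE [P2→Q gives 9>8; P3→X gives 8>2]
(D,P,Z): not NE [P1→B gives 9>0; P3→X gives 8>3]
(D,Q,X): not NE [P1→B gives 8>4; P2→R gives 5>2]
(D,Q,Y): not NE [P1→C gives 8>7; P3→X gives 8>7]
(D,Q,Z): not NE [P2→P gives 6>0; P3→X gives 8>6]
(D,R,X): not NE [P1→B gives 9>2]
(D,R,Y): not NE [P1→B gives 6>5; P2→Q gives 9>5]
(D,R,Z): not NE [P1→A gives 5>1; P2→P gives 6>0; P3→Y gives 9>0]
(D,S,X): not NE [P2→R gives 5>0; P3→Z gives 7>0]
(D,S,Y): not NE [P1→A gives 5>3; P2→Q gives 9>3; P3→Z gives 7>0]
(D,S,Z): not NE [P2→P gives 6>0]

PSNE = {(A,P,X)}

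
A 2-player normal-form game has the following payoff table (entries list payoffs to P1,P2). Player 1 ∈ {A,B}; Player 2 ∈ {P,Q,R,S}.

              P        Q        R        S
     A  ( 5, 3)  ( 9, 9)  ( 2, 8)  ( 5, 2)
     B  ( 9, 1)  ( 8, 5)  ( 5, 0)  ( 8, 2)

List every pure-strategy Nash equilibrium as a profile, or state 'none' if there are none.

NE set: (A,Q)

(A,P): not NE [P1→B gives 9>5; P2→Q gives 9>3]
(A,Q): NE
(A,R): not NE [P1→B gives 5>2; P2→Q gives 9>8]
(A,S): not NE [P1→B gives 8>5; P2→Q gives 9>2]
(B,P): not NE [P2→Q gives 5>1]
(B,Q): not NE [P1→A gives 9>8]
(B,R): not NE [P2→Q gives 5>0]
(B,S): not NE [P2→Q gives 5>2]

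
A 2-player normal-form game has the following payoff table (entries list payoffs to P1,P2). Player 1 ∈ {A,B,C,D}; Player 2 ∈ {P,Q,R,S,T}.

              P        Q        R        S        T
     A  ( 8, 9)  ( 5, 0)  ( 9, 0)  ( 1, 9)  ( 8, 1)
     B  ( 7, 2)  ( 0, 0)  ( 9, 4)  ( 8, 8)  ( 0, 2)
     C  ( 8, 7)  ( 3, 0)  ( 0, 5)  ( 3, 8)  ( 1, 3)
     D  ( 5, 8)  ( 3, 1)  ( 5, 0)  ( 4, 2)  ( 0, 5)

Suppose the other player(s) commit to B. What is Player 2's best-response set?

BR_2 = {S}

u_2(P vs B) = 2
u_2(Q vs B) = 0
u_2(R vs B) = 4
u_2(S vs B) = 8
u_2(T vs B) = 2
max payoff 8 at {S}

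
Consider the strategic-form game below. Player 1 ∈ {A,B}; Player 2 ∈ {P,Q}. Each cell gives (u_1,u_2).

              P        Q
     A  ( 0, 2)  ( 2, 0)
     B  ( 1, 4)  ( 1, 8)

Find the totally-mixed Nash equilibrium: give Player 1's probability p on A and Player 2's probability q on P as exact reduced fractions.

P1 indiff ⇒ q·0+(1-q)·2 = q·1+(1-q)·1 ⇒ q(-1) = (1-q)(-1) ⇒ q = 1/2
P2 indiff ⇒ p·2+(1-p)·4 = p·0+(1-p)·8 ⇒ p(2) = (1-p)(4) ⇒ p = 2/3

P1 mixes 2/3 on A; P2 mixes 1/2 on P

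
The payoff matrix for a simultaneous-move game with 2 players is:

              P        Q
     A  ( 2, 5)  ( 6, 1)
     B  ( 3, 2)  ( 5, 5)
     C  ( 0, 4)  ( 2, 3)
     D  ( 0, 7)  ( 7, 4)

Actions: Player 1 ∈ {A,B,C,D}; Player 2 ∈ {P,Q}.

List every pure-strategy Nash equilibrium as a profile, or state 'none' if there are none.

No pure NE.

(A,P): not NE [P1→B gives 3>2]
(A,Q): not NE [P1→D gives 7>6; P2→P gives 5>1]
(B,P): not NE [P2→Q gives 5>2]
(B,Q): not NE [P1→D gives 7>5]
(C,P): not NE [P1→B gives 3>0]
(C,Q): not NE [P1→D gives 7>2; P2→P gives 4>3]
(D,P): not NE [P1→B gives 3>0]
(D,Q): not NE [P2→P gives 7>4]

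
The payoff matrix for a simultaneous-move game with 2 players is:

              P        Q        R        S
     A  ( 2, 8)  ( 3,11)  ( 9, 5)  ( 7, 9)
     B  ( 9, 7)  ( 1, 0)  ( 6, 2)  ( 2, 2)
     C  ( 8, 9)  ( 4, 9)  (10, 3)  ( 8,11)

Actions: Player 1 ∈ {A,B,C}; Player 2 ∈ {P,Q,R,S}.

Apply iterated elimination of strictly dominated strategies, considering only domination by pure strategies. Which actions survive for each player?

P1 drop A (C beats it: P:8>2 Q:4>3 R:10>9 S:8>7)
P2 drop Q (S beats it: B:2>0 C:11>9)
P2 drop R (P beats it: B:7>2 C:9>3)
P1→{B,C} P2→{P,S}

Remaining: P1:{B,C} P2:{P,S}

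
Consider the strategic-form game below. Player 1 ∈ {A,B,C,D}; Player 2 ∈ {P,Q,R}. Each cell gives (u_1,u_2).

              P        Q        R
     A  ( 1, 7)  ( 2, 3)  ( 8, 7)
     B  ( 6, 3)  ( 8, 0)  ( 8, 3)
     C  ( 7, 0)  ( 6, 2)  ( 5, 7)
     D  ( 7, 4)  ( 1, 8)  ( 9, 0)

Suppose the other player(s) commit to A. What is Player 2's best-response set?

u_2(P vs A) = 7
u_2(Q vs A) = 3
u_2(R vs A) = 7
max payoff 7 at {P,R}

BR_2 = {P,R}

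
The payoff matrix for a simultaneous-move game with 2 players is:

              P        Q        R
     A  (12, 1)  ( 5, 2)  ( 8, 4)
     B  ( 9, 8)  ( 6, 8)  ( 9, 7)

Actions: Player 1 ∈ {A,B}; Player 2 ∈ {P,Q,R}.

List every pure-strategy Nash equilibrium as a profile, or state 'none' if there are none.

NE set: (B,Q)

(A,P): not NE [P2→R gives 4>1]
(A,Q): not NE [P1→B gives 6>5; P2→R gives 4>2]
(A,R): not NE [P1→B gives 9>8]
(B,P): not NE [P1→A gives 12>9]
(B,Q): NE
(B,R): not NE [P2→Q gives 8>7]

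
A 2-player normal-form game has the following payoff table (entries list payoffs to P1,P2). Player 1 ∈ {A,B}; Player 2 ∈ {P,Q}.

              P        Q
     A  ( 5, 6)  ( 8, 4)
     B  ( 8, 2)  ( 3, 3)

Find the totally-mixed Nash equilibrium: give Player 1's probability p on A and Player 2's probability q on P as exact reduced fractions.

P1 indiff ⇒ q·5+(1-q)·8 = q·8+(1-q)·3 ⇒ q(-3) = (1-q)(-5) ⇒ q = 5/8
P2 indiff ⇒ p·6+(1-p)·2 = p·4+(1-p)·3 ⇒ p(2) = (1-p)(1) ⇒ p = 1/3

P1 mixes 1/3 on A; P2 mixes 5/8 on P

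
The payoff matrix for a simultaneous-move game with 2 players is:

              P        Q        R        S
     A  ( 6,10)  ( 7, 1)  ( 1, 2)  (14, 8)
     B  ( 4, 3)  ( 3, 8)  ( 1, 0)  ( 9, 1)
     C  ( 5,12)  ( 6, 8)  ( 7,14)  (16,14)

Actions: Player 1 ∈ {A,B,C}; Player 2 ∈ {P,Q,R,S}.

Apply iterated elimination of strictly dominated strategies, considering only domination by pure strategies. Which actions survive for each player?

P1 drop B (C beats it: P:5>4 Q:6>3 R:7>1 S:16>9)
P2 drop Q (P beats it: A:10>1 C:12>8)
P1→{A,C} P2→{P,R,S}

Survivors P1:{A,C} P2:{P,R,S}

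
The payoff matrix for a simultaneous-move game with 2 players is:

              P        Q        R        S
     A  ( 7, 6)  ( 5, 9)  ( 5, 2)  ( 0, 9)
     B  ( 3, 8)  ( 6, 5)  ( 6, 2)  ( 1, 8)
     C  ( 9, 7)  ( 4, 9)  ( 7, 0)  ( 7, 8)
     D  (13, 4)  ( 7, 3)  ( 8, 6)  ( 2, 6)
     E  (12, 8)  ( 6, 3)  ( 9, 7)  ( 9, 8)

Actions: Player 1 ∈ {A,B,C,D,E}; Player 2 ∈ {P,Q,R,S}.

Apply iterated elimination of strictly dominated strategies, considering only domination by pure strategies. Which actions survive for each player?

Remaining: P1:{D,E} P2:{P,R,S}

P1 drop A (D beats it: P:13>7 Q:7>5 R:8>5 S:2>0)
P1 drop B (D beats it: P:13>3 Q:7>6 R:8>6 S:2>1)
P1 drop C (E beats it: P:12>9 Q:6>4 R:9>7 S:9>7)
P2 drop Q (P beats it: D:4>3 E:8>3)
P1→{D,E} P2→{P,R,S}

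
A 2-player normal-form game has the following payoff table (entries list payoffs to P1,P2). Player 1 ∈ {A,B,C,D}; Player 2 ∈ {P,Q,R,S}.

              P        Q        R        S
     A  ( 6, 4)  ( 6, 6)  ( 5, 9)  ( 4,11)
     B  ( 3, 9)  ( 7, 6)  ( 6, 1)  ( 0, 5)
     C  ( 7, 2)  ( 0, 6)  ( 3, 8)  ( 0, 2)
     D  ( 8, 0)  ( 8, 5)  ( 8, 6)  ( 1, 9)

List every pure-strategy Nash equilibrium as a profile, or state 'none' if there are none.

(A,P): not NE [P1→D gives 8>6; P2→S gives 11>4]
(A,Q): not NE [P1→D gives 8>6; P2→S gives 11>6]
(A,R): not NE [P1→D gives 8>5; P2→S gives 11>9]
(A,S): NE
(B,P): not NE [P1→D gives 8>3]
(B,Q): not NE [P1→D gives 8>7; P2→P gives 9>6]
(B,R): not NE [P1→D gives 8>6; P2→P gives 9>1]
(B,S): not NE [P1→A gives 4>0; P2→P gives 9>5]
(C,P): not NE [P1→D gives 8>7; P2→R gives 8>2]
(C,Q): not NE [P1→D gives 8>0; P2→R gives 8>6]
(C,R): not NE [P1→D gives 8>3]
(C,S): not NE [P1→A gives 4>0; P2→R gives 8>2]
(D,P): not NE [P2→S gives 9>0]
(D,Q): not NE [P2→S gives 9>5]
(D,R): not NE [P2→S gives 9>6]
(D,S): not NE [P1→A gives 4>1]

Nash profiles: (A,S)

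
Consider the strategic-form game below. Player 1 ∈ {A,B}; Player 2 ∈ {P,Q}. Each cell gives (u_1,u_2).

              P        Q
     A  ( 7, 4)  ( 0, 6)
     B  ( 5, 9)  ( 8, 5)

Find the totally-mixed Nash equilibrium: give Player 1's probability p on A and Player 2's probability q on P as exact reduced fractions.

P1 indiff ⇒ q·7+(1-q)·0 = q·5+(1-q)·8 ⇒ q(2) = (1-q)(8) ⇒ q = 4/5
P2 indiff ⇒ p·4+(1-p)·9 = p·6+(1-p)·5 ⇒ p(-2) = (1-p)(-4) ⇒ p = 2/3

p=2/3, q=4/5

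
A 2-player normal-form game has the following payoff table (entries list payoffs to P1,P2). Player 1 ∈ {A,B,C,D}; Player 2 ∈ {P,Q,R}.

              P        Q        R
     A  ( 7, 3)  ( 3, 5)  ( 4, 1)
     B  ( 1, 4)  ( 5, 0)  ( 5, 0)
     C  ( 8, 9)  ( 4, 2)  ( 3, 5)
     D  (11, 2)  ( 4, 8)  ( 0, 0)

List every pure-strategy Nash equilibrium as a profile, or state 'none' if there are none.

Equilibria: none

(A,P): not NE [P1→D gives 11>7; P2→Q gives 5>3]
(A,Q): not NE [P1→B gives 5>3]
(A,R): not NE [P1→B gives 5>4; P2→Q gives 5>1]
(B,P): not NE [P1→D gives 11>1]
(B,Q): not NE [P2→P gives 4>0]
(B,R): not NE [P2→P gives 4>0]
(C,P): not NE [P1→D gives 11>8]
(C,Q): not NE [P1→B gives 5>4; P2→P gives 9>2]
(C,R): not NE [P1→B gives 5>3; P2→P gives 9>5]
(D,P): not NE [P2→Q gives 8>2]
(D,Q): not NE [P1→B gives 5>4]
(D,R): not NE [P1→B gives 5>0; P2→Q gives 8>0]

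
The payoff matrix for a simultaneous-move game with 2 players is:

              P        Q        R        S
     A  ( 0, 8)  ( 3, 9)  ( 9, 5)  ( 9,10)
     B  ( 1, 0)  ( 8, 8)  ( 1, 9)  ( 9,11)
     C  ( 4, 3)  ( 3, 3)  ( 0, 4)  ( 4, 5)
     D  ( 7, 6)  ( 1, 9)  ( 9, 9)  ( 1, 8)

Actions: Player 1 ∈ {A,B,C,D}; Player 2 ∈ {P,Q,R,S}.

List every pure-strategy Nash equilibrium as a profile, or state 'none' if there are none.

(A,P): not NE [P1→D gives 7>0; P2→S gives 10>8]
(A,Q): not NE [P1→B gives 8>3; P2→S gives 10>9]
(A,R): not NE [P2→S gives 10>5]
(A,S): NE
(B,P): not NE [P1→D gives 7>1; P2→S gives 11>0]
(B,Q): not NE [P2→S gives 11>8]
(B,R): not NE [P1→D gives 9>1; P2→S gives 11>9]
(B,S): NE
(C,P): not NE [P1→D gives 7>4; P2→S gives 5>3]
(C,Q): not NE [P1→B gives 8>3; P2→S gives 5>3]
(C,R): not NE [P1→D gives 9>0; P2→S gives 5>4]
(C,S): not NE [P1→B gives 9>4]
(D,P): not NE [P2→R gives 9>6]
(D,Q): not NE [P1→B gives 8>1]
(D,R): NE
(D,S): not NE [P1→B gives 9>1; P2→R gives 9>8]

PSNE = {(A,S), (B,S), (D,R)}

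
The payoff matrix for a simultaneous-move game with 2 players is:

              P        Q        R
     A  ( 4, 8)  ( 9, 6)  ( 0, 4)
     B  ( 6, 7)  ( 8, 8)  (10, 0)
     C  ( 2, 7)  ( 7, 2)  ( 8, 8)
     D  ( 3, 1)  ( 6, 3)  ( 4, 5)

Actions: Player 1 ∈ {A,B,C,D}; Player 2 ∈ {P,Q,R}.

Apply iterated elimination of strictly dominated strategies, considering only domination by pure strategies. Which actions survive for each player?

P1 drop C (B beats it: P:6>2 Q:8>7 R:10>8)
P1 drop D (B beats it: P:6>3 Q:8>6 R:10>4)
P2 drop R (P beats it: A:8>4 B:7>0)
P1→{A,B} P2→{P,Q}

Survivors P1:{A,B} P2:{P,Q}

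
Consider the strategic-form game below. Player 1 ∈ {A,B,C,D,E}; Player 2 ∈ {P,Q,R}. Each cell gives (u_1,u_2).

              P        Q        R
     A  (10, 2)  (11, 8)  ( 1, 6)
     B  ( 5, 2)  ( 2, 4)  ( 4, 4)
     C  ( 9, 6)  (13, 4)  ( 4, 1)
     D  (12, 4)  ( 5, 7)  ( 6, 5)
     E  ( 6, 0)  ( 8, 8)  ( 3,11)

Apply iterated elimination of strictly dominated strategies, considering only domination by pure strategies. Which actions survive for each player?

P1 drop B (D beats it: P:12>5 Q:5>2 R:6>4)
P1 drop E (C beats it: P:9>6 Q:13>8 R:4>3)
P2 drop R (Q beats it: A:8>6 C:4>1 D:7>5)
P1→{A,C,D} P2→{P,Q}

Survivors P1:{A,C,D} P2:{P,Q}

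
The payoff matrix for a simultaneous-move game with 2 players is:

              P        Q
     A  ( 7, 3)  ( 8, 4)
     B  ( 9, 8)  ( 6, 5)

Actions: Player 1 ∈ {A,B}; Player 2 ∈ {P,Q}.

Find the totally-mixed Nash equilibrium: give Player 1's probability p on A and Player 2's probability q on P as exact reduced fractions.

P1 indiff ⇒ q·7+(1-q)·8 = q·9+(1-q)·6 ⇒ q(-2) = (1-q)(-2) ⇒ q = 1/2
P2 indiff ⇒ p·3+(1-p)·8 = p·4+(1-p)·5 ⇒ p(-1) = (1-p)(-3) ⇒ p = 3/4

P1 mixes 3/4 on A; P2 mixes 1/2 on P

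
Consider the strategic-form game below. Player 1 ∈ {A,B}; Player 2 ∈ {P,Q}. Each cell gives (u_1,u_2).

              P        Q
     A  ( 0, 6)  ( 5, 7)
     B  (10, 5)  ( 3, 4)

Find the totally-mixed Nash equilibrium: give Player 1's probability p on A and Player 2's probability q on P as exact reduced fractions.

(p,q) = (1/2, 1/6)

P1 indiff ⇒ q·0+(1-q)·5 = q·10+(1-q)·3 ⇒ q(-10) = (1-q)(-2) ⇒ q = 1/6
P2 indiff ⇒ p·6+(1-p)·5 = p·7+(1-p)·4 ⇒ p(-1) = (1-p)(-1) ⇒ p = 1/2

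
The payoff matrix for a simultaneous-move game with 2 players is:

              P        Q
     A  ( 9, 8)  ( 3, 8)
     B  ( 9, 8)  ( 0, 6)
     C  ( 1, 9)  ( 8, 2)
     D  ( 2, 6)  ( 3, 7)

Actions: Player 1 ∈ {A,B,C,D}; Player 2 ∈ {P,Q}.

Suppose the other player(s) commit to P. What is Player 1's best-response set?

argmax u_1 = {A,B}

u_1(A vs P) = 9
u_1(B vs P) = 9
u_1(C vs P) = 1
u_1(D vs P) = 2
max payoff 9 at {A,B}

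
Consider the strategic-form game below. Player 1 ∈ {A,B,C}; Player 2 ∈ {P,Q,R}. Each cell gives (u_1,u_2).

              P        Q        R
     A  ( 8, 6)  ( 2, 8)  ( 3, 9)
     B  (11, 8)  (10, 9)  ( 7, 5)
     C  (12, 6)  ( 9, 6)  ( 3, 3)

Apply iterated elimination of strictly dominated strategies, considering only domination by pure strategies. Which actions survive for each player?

P1 drop A (B beats it: P:11>8 Q:10>2 R:7>3)
P2 drop R (P beats it: B:8>5 C:6>3)
P1→{B,C} P2→{P,Q}

Remaining: P1:{B,C} P2:{P,Q}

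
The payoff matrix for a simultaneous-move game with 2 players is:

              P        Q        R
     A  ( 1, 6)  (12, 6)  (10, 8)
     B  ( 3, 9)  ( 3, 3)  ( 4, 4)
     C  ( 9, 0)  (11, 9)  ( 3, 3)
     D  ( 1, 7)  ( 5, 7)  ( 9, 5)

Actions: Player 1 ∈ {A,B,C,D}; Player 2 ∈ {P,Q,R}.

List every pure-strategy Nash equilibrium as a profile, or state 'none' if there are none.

Nash profiles: (A,R)

(A,P): not NE [P1→C gives 9>1; P2→R gives 8>6]
(A,Q): not NE [P2→R gives 8>6]
(A,R): NE
(B,P): not NE [P1→C gives 9>3]
(B,Q): not NE [P1→A gives 12>3; P2→P gives 9>3]
(B,R): not NE [P1→A gives 10>4; P2→P gives 9>4]
(C,P): not NE [P2→Q gives 9>0]
(C,Q): not NE [P1→A gives 12>11]
(C,R): not NE [P1→A gives 10>3; P2→Q gives 9>3]
(D,P): not NE [P1→C gives 9>1]
(D,Q): not NE [P1→A gives 12>5]
(D,R): not NE [P1→A gives 10>9; P2→Q gives 7>5]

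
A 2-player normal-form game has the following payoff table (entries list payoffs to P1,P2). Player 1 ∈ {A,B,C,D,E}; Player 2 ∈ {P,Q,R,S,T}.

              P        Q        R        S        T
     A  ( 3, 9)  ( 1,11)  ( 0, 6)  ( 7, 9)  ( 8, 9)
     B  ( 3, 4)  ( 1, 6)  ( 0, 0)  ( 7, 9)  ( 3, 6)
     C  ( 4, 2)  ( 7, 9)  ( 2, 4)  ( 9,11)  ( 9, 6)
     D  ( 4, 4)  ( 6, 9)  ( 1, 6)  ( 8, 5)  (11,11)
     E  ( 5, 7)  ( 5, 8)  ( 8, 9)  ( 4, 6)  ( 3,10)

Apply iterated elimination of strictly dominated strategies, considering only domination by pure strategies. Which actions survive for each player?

P1 drop A (C beats it: P:4>3 Q:7>1 R:2>0 S:9>7 T:9>8)
P1 drop B (C beats it: P:4>3 Q:7>1 R:2>0 S:9>7 T:9>3)
P2 drop P (Q beats it: C:9>2 D:9>4 E:8>7)
P2 drop R (T beats it: C:6>4 D:11>6 E:10>9)
P1 drop E (C beats it: Q:7>5 S:9>4 T:9>3)
P1→{C,D} P2→{Q,S,T}

Survivors P1:{C,D} P2:{Q,S,T}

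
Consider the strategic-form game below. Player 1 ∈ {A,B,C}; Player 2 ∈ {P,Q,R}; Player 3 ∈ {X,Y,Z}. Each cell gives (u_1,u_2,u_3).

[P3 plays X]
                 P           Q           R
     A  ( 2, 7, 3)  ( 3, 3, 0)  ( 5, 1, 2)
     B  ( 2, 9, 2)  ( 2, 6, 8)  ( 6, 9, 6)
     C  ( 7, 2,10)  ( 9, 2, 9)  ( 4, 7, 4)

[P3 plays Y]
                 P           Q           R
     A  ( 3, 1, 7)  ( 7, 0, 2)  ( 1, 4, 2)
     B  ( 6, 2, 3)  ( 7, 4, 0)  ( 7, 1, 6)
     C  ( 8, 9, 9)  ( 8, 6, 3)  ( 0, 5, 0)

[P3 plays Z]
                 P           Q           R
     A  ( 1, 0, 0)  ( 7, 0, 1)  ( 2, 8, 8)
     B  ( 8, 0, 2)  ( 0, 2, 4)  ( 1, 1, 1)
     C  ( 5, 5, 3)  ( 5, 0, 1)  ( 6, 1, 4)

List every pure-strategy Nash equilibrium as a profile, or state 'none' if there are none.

(A,P,X): not NE [P1→C gives 7>2; P3→Y gives 7>3]
(A,P,Y): not NE [P1→C gives 8>3; P2→R gives 4>1]
(A,P,Z): not NE [P1→B gives 8>1; P2→R gives 8>0; P3→Y gives 7>0]
(A,Q,X): not NE [P1→C gives 9>3; P2→P gives 7>3; P3→Y gives 2>0]
(A,Q,Y): not NE [P1→C gives 8>7; P2→R gives 4>0]
(A,Q,Z): not NE [P2→R gives 8>0; P3→Y gives 2>1]
(A,R,X): not NE [P1→B gives 6>5; P2→P gives 7>1; P3→Z gives 8>2]
(A,R,Y): not NE [P1→B gives 7>1; P3→Z gives 8>2]
(A,R,Z): not NE [P1→C gives 6>2]
(B,P,X): not NE [P1→C gives 7>2; P3→Y gives 3>2]
(B,P,Y): not NE [P1→C gives 8>6; P2→Q gives 4>2]
(B,P,Z): not NE [P2→Q gives 2>0; P3→Y gives 3>2]
(B,Q,X): not NE [P1→C gives 9>2; P2→R gives 9>6]
(B,Q,Y): not NE [P1→C gives 8>7; P3→X gives 8>0]
(B,Q,Z): not NE [P1→A gives 7>0; P3→X gives 8>4]
(B,R,X): NE
(B,R,Y): not NE [P2→Q gives 4>1]
(B,R,Z): not NE [P1→C gives 6>1; P2→Q gives 2>1; P3→Y gives 6>1]
(C,P,X): not NE [P2→R gives 7>2]
(C,P,Y): not NE [P3→X gives 10>9]
(C,P,Z): not NE [P1→B gives 8>5; P3→X gives 10>3]
(C,Q,X): not NE [P2→R gives 7>2]
(C,Q,Y): not NE [P2→P gives 9>6; P3→X gives 9>3]
(C,Q,Z): not NE [P1→A gives 7>5; P2→P gives 5>0; P3→X gives 9>1]
(C,R,X): not NE [P1→B gives 6>4]
(C,R,Y): not NE [P1→B gives 7>0; P2→P gives 9>5; P3→Z gives 4>0]
(C,R,Z): not NE [P2→P gives 5>1]

Nash profiles: (B,R,X)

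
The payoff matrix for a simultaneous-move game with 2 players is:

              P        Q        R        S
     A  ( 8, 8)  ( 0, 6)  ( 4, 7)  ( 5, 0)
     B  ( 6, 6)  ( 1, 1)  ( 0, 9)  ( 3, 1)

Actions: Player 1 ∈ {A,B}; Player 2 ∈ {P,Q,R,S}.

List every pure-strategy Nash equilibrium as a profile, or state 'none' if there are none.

NE set: (A,P)

(A,P): NE
(A,Q): not NE [P1→B gives 1>0; P2→P gives 8>6]
(A,R): not NE [P2→P gives 8>7]
(A,S): not NE [P2→P gives 8>0]
(B,P): not NE [P1→A gives 8>6; P2→R gives 9>6]
(B,Q): not NE [P2→R gives 9>1]
(B,R): not NE [P1→A gives 4>0]
(B,S): not NE [P1→A gives 5>3; P2→R gives 9>1]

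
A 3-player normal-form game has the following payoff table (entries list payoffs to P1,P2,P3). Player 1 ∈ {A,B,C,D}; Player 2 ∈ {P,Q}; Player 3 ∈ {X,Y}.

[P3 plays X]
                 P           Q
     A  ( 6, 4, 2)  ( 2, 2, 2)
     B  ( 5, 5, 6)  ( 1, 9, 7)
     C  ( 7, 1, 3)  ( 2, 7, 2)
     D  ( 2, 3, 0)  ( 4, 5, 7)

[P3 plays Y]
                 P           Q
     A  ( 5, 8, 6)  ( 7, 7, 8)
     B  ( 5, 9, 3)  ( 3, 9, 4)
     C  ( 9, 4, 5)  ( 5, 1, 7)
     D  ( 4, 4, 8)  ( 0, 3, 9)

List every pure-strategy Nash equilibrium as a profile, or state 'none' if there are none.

(A,P,X): not NE [P1→C gives 7>6; P3→Y gives 6>2]
(A,P,Y): not NE [P1→C gives 9>5]
(A,Q,X): not NE [P1→D gives 4>2; P2→P gives 4>2; P3→Y gives 8>2]
(A,Q,Y): not NE [P2→P gives 8>7]
(B,P,X): not NE [P1→C gives 7>5; P2→Q gives 9>5]
(B,P,Y): not NE [P1→C gives 9>5; P3→X gives 6>3]
(B,Q,X): not NE [P1→D gives 4>1]
(B,Q,Y): not NE [P1→A gives 7>3; P3→X gives 7>4]
(C,P,X): not NE [P2→Q gives 7>1; P3→Y gives 5>3]
(C,P,Y): NE
(C,Q,X): not NE [P1→D gives 4>2; P3→Y gives 7>2]
(C,Q,Y): not NE [P1→A gives 7>5; P2→P gives 4>1]
(D,P,X): not NE [P1→C gives 7>2; P2→Q gives 5>3; P3→Y gives 8>0]
(D,P,Y): not NE [P1→C gives 9>4]
(D,Q,X): not NE [P3→Y gives 9>7]
(D,Q,Y): not NE [P1→A gives 7>0; P2→P gives 4>3]

Nash profiles: (C,P,Y)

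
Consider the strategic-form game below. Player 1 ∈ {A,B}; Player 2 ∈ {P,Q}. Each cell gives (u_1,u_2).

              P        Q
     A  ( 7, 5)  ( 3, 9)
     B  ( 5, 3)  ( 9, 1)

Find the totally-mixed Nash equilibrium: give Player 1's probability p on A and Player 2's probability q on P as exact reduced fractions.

p=1/3, q=3/4

P1 indiff ⇒ q·7+(1-q)·3 = q·5+(1-q)·9 ⇒ q(2) = (1-q)(6) ⇒ q = 3/4
P2 indiff ⇒ p·5+(1-p)·3 = p·9+(1-p)·1 ⇒ p(-4) = (1-p)(-2) ⇒ p = 1/3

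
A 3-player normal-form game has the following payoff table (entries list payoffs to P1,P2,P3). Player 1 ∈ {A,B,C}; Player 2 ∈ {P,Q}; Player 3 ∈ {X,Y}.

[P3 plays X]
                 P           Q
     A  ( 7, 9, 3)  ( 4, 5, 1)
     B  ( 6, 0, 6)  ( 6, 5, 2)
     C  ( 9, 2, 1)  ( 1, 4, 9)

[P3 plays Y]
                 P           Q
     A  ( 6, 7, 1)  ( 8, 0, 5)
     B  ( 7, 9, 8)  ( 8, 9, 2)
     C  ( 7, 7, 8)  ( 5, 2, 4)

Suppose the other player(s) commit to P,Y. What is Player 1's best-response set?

BR_1 = {B,C}

u_1(A vs P,Y) = 6
u_1(B vs P,Y) = 7
u_1(C vs P,Y) = 7
max payoff 7 at {B,C}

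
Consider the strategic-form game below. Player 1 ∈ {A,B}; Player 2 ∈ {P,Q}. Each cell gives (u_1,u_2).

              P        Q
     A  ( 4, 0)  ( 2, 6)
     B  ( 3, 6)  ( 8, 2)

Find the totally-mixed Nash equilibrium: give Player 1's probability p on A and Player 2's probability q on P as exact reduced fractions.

(p,q) = (2/5, 6/7)

P1 indiff ⇒ q·4+(1-q)·2 = q·3+(1-q)·8 ⇒ q(1) = (1-q)(6) ⇒ q = 6/7
P2 indiff ⇒ p·0+(1-p)·6 = p·6+(1-p)·2 ⇒ p(-6) = (1-p)(-4) ⇒ p = 2/5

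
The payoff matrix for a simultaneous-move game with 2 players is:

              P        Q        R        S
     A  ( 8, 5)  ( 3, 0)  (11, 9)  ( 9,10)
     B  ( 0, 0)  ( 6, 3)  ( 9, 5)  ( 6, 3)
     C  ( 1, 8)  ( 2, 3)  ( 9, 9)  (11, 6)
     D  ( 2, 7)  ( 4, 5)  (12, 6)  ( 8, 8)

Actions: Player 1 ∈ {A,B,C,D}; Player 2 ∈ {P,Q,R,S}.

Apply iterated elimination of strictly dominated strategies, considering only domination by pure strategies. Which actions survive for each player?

IESDS → P1:{A,C,D} P2:{P,R,S}

P2 drop Q (R beats it: A:9>0 B:5>3 C:9>3 D:6>5)
P1 drop B (A beats it: P:8>0 R:11>9 S:9>6)
P1→{A,C,D} P2→{P,R,S}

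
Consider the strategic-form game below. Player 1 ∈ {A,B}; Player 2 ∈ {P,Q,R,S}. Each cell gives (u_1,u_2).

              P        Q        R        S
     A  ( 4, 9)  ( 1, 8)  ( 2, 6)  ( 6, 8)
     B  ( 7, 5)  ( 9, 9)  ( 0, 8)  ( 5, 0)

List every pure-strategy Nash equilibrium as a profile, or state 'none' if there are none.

NE set: (B,Q)

(A,P): not NE [P1→B gives 7>4]
(A,Q): not NE [P1→B gives 9>1; P2→P gives 9>8]
(A,R): not NE [P2→P gives 9>6]
(A,S): not NE [P2→P gives 9>8]
(B,P): not NE [P2→Q gives 9>5]
(B,Q): NE
(B,R): not NE [P1→A gives 2>0; P2→Q gives 9>8]
(B,S): not NE [P1→A gives 6>5; P2→Q gives 9>0]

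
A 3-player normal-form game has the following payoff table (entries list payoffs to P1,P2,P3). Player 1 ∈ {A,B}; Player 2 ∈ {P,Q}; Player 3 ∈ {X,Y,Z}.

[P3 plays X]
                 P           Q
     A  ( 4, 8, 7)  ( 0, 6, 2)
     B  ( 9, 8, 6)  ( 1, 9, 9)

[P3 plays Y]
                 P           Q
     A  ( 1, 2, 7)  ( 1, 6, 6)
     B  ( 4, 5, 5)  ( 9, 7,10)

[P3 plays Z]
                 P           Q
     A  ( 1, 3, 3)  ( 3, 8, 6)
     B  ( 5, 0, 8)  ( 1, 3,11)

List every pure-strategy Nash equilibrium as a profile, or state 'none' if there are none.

Nash profiles: (A,Q,Z)

(A,P,X): not NE [P1→B gives 9>4]
(A,P,Y): not NE [P1→B gives 4>1; P2→Q gives 6>2]
(A,P,Z): not NE [P1→B gives 5>1; P2→Q gives 8>3; P3→Y gives 7>3]
(A,Q,X): not NE [P1→B gives 1>0; P2→P gives 8>6; P3→Z gives 6>2]
(A,Q,Y): not NE [P1→B gives 9>1]
(A,Q,Z): NE
(B,P,X): not NE [P2→Q gives 9>8; P3→Z gives 8>6]
(B,P,Y): not NE [P2→Q gives 7>5; P3→Z gives 8>5]
(B,P,Z): not NE [P2→Q gives 3>0]
(B,Q,X): not NE [P3→Z gives 11>9]
(B,Q,Y): not NE [P3→Z gives 11>10]
(B,Q,Z): not NE [P1→A gives 3>1]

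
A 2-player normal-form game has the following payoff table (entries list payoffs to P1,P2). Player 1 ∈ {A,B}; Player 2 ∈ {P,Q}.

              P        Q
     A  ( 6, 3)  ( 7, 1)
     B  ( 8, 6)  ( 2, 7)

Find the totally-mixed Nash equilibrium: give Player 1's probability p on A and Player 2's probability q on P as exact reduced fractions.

p=1/3, q=5/7

P1 indiff ⇒ q·6+(1-q)·7 = q·8+(1-q)·2 ⇒ q(-2) = (1-q)(-5) ⇒ q = 5/7
P2 indiff ⇒ p·3+(1-p)·6 = p·1+(1-p)·7 ⇒ p(2) = (1-p)(1) ⇒ p = 1/3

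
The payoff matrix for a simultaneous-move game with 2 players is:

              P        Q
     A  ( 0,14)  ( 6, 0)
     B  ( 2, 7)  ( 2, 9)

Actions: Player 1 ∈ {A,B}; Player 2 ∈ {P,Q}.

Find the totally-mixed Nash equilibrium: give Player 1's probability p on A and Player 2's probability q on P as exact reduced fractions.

(p,q) = (1/8, 2/3)

P1 indiff ⇒ q·0+(1-q)·6 = q·2+(1-q)·2 ⇒ q(-2) = (1-q)(-4) ⇒ q = 2/3
P2 indiff ⇒ p·14+(1-p)·7 = p·0+(1-p)·9 ⇒ p(14) = (1-p)(2) ⇒ p = 1/8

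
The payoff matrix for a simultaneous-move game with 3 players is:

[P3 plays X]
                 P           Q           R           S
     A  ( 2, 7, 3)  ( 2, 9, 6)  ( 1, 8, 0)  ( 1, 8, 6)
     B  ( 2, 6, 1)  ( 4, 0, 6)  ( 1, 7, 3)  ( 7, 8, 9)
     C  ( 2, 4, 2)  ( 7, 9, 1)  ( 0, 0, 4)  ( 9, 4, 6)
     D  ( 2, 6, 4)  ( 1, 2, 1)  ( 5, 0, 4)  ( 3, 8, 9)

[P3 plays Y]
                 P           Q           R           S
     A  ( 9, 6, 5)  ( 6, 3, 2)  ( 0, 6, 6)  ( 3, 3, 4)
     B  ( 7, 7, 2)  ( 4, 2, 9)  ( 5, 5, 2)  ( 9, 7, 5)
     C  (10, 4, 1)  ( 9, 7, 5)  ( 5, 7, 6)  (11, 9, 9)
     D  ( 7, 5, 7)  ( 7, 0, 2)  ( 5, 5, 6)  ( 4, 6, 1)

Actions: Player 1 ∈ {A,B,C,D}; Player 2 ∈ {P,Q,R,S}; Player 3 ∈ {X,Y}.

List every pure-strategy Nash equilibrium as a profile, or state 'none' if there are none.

NE set: (C,S,Y)

(A,P,X): not NE [P2→Q gives 9>7; P3→Y gives 5>3]
(A,P,Y): not NE [P1→C gives 10>9]
(A,Q,X): not NE [P1→C gives 7>2]
(A,Q,Y): not NE [P1→C gives 9>6; P2→R gives 6>3; P3→X gives 6>2]
(A,R,X): not NE [P1→D gives 5>1; P2→Q gives 9>8; P3→Y gives 6>0]
(A,R,Y): not NE [P1→D gives 5>0]
(A,S,X): not NE [P1→C gives 9>1; P2→Q gives 9>8]
(A,S,Y): not NE [P1→C gives 11>3; P2→R gives 6>3; P3→X gives 6>4]
(B,P,X): not NE [P2→S gives 8>6; P3→Y gives 2>1]
(B,P,Y): not NE [P1→C gives 10>7]
(B,Q,X): not NE [P1→C gives 7>4; P2→S gives 8>0; P3→Y gives 9>6]
(B,Q,Y): not NE [P1→C gives 9>4; P2→S gives 7>2]
(B,R,X): not NE [P1→D gives 5>1; P2→S gives 8>7]
(B,R,Y): not NE [P2→S gives 7>5; P3→X gives 3>2]
(B,S,X): not NE [P1→C gives 9>7]
(B,S,Y): not NE [P1→C gives 11>9; P3→X gives 9>5]
(C,P,X): not NE [P2→Q gives 9>4]
(C,P,Y): not NE [P2→S gives 9>4; P3→X gives 2>1]
(C,Q,X): not NE [P3→Y gives 5>1]
(C,Q,Y): not NE [P2→S gives 9>7]
(C,R,X): not NE [P1→D gives 5>0; P2→Q gives 9>0; P3→Y gives 6>4]
(C,R,Y): not NE [P2→S gives 9>7]
(C,S,X): not NE [P2→Q gives 9>4; P3→Y gives 9>6]
(C,S,Y): NE
(D,P,X): not NE [P2→S gives 8>6; P3→Y gives 7>4]
(D,P,Y): not NE [P1→C gives 10>7; P2→S gives 6>5]
(D,Q,X): not NE [P1→C gives 7>1; P2→S gives 8>2; P3→Y gives 2>1]
(D,Q,Y): not NE [P1→C gives 9>7; P2→S gives 6>0]
(D,R,X): not NE [P2→S gives 8>0; P3→Y gives 6>4]
(D,R,Y): not NE [P2→S gives 6>5]
(D,S,X): not NE [P1→C gives 9>3]
(D,S,Y): not NE [P1→C gives 11>4; P3→X gives 9>1]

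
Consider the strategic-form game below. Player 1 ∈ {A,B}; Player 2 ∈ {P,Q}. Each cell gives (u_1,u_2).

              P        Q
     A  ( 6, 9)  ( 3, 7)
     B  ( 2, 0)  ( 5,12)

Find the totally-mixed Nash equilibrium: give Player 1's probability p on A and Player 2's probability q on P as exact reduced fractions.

(p,q) = (6/7, 1/3)

P1 indiff ⇒ q·6+(1-q)·3 = q·2+(1-q)·5 ⇒ q(4) = (1-q)(2) ⇒ q = 1/3
P2 indiff ⇒ p·9+(1-p)·0 = p·7+(1-p)·12 ⇒ p(2) = (1-p)(12) ⇒ p = 6/7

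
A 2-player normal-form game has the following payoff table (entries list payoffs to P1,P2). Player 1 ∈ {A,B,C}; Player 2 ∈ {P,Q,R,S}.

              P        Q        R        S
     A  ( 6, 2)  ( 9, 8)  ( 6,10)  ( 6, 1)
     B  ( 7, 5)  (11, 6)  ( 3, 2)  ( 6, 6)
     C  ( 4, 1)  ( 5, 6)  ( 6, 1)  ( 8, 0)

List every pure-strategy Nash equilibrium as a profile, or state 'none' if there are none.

NE set: (A,R), (B,Q)

(A,P): not NE [P1→B gives 7>6; P2→R gives 10>2]
(A,Q): not NE [P1→B gives 11>9; P2→R gives 10>8]
(A,R): NE
(A,S): not NE [P1→C gives 8>6; P2→R gives 10>1]
(B,P): not NE [P2→S gives 6>5]
(B,Q): NE
(B,R): not NE [P1→C gives 6>3; P2→S gives 6>2]
(B,S): not NE [P1→C gives 8>6]
(C,P): not NE [P1→B gives 7>4; P2→Q gives 6>1]
(C,Q): not NE [P1→B gives 11>5]
(C,R): not NE [P2→Q gives 6>1]
(C,S): not NE [P2→Q gives 6>0]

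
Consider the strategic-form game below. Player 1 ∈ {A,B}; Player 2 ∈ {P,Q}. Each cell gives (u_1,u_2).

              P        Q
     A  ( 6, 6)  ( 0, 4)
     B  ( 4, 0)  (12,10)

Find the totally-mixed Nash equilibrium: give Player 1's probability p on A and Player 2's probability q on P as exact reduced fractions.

p=5/6, q=6/7

P1 indiff ⇒ q·6+(1-q)·0 = q·4+(1-q)·12 ⇒ q(2) = (1-q)(12) ⇒ q = 6/7
P2 indiff ⇒ p·6+(1-p)·0 = p·4+(1-p)·10 ⇒ p(2) = (1-p)(10) ⇒ p = 5/6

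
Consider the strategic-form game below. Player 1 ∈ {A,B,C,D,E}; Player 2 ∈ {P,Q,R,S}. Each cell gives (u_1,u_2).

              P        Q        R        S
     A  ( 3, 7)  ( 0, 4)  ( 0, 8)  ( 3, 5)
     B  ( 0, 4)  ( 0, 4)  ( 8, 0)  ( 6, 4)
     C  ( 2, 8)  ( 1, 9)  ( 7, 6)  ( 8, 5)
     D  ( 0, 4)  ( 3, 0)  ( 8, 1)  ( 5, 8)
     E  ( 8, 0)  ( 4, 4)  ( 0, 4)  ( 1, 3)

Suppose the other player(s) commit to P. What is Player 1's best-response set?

BR_1 = {E}

u_1(A vs P) = 3
u_1(B vs P) = 0
u_1(C vs P) = 2
u_1(D vs P) = 0
u_1(E vs P) = 8
max payoff 8 at {E}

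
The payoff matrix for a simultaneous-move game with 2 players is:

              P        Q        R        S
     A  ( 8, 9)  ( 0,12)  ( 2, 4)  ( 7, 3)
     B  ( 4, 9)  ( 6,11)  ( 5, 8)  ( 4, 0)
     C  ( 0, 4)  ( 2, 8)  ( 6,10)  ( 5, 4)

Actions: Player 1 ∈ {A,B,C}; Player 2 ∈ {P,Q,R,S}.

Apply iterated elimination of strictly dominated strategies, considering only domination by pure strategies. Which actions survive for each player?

P2 drop P (Q beats it: A:12>9 B:11>9 C:8>4)
P2 drop S (Q beats it: A:12>3 B:11>0 C:8>4)
P1 drop A (B beats it: Q:6>0 R:5>2)
P1→{B,C} P2→{Q,R}

Survivors P1:{B,C} P2:{Q,R}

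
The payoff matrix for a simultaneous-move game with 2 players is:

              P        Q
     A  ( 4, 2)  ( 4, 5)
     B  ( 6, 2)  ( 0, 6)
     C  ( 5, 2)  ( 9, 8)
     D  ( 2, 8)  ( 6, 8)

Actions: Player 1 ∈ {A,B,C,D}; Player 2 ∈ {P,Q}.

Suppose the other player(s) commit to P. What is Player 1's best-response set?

u_1(A vs P) = 4
u_1(B vs P) = 6
u_1(C vs P) = 5
u_1(D vs P) = 2
max payoff 6 at {B}

argmax u_1 = {B}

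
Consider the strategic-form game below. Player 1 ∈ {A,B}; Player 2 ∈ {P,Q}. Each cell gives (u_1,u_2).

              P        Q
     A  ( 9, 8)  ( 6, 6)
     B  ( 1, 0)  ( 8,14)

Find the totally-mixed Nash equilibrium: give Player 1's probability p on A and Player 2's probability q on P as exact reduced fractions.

(p,q) = (7/8, 1/5)

P1 indiff ⇒ q·9+(1-q)·6 = q·1+(1-q)·8 ⇒ q(8) = (1-q)(2) ⇒ q = 1/5
P2 indiff ⇒ p·8+(1-p)·0 = p·6+(1-p)·14 ⇒ p(2) = (1-p)(14) ⇒ p = 7/8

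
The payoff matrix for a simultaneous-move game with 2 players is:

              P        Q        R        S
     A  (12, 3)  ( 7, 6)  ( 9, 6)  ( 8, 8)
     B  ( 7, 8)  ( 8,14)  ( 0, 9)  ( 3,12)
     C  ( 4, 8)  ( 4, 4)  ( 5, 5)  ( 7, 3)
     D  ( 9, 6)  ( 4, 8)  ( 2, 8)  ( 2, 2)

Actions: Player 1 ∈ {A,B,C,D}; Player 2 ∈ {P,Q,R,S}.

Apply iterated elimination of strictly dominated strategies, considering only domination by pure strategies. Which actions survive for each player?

P1 drop C (A beats it: P:12>4 Q:7>4 R:9>5 S:8>7)
P1 drop D (A beats it: P:12>9 Q:7>4 R:9>2 S:8>2)
P2 drop P (Q beats it: A:6>3 B:14>8)
P2 drop R (S beats it: A:8>6 B:12>9)
P1→{A,B} P2→{Q,S}

IESDS → P1:{A,B} P2:{Q,S}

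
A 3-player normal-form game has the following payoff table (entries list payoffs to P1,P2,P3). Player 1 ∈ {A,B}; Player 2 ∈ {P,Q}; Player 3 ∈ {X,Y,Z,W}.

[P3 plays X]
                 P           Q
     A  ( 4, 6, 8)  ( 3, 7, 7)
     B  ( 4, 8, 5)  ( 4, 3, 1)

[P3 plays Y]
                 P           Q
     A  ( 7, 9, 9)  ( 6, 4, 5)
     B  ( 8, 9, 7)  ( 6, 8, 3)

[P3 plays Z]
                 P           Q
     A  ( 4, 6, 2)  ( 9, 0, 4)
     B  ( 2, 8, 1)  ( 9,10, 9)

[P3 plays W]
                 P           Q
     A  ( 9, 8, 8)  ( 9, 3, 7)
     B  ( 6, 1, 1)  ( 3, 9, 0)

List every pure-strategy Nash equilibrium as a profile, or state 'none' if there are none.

(A,P,X): not NE [P2→Q gives 7>6; P3→Y gives 9>8]
(A,P,Y): not NE [P1→B gives 8>7]
(A,P,Z): not NE [P3→Y gives 9>2]
(A,P,W): not NE [P3→Y gives 9>8]
(A,Q,X): not NE [P1→B gives 4>3]
(A,Q,Y): not NE [P2→P gives 9>4; P3→W gives 7>5]
(A,Q,Z): not NE [P2→P gives 6>0; P3→W gives 7>4]
(A,Q,W): not NE [P2→P gives 8>3]
(B,P,X): not NE [P3→Y gives 7>5]
(B,P,Y): NE
(B,P,Z): not NE [P1→A gives 4>2; P2→Q gives 10>8; P3→Y gives 7>1]
(B,P,W): not NE [P1→A gives 9>6; P2→Q gives 9>1; P3→Y gives 7>1]
(B,Q,X): not NE [P2→P gives 8>3; P3→Z gives 9>1]
(B,Q,Y): not NE [P2→P gives 9>8; P3→Z gives 9>3]
(B,Q,Z): NE
(B,Q,W): not NE [P1→A gives 9>3; P3→Z gives 9>0]

NE set: (B,P,Y), (B,Q,Z)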